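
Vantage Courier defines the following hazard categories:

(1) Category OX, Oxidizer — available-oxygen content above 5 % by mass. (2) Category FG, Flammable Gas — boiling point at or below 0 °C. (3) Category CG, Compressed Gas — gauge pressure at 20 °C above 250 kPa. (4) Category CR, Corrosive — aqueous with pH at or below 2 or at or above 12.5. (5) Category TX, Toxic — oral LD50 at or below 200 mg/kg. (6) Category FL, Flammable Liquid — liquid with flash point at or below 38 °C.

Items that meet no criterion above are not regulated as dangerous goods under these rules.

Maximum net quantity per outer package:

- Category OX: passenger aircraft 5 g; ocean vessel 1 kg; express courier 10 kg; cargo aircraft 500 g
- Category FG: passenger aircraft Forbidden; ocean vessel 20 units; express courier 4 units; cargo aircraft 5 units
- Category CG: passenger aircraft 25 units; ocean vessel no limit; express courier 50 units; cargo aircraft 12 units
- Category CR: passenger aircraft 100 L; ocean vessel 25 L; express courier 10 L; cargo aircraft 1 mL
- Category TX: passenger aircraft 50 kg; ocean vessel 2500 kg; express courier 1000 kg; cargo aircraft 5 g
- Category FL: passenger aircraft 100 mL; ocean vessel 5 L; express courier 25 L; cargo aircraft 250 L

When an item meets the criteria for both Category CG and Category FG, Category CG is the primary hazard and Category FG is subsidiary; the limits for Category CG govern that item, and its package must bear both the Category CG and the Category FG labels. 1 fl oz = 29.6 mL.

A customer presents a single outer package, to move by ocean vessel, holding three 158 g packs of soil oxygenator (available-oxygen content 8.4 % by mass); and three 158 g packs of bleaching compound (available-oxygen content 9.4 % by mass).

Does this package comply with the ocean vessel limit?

Yes

The soil oxygenator has available-oxygen content 8.4 % by mass, which is > 5 % by mass, so it is Category OX (Oxidizer).
Available-oxygen content 9.4 % by mass meets the Category OX criterion (Oxidizer), so the bleaching compound is Category OX.
Category OX net quantity: (three 158 g packs = 474 g) + (three 158 g packs = 474 g) = 948 g.
That is within the Category OX ocean vessel limit of 1 kg.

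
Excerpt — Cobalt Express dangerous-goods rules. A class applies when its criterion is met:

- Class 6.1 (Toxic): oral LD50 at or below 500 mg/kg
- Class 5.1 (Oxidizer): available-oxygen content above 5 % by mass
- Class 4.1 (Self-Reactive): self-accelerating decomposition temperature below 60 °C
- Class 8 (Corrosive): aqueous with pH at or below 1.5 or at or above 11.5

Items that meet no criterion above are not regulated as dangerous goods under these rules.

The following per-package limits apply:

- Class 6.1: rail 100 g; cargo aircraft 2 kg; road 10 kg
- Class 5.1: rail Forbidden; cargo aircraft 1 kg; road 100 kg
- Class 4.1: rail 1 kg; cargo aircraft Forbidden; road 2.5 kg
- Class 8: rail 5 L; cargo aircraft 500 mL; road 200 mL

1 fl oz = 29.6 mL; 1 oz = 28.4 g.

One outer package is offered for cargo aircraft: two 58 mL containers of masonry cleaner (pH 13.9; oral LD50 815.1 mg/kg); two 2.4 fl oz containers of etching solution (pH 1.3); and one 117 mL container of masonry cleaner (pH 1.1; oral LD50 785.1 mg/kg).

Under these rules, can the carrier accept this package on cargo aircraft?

The masonry cleaner has pH 13.9, which is ≥ 11.5, so it is Class 8 (Corrosive).
pH 1.3 meets the Class 8 criterion (Corrosive), so the etching solution is Class 8.
pH 1.1 meets the Class 8 criterion (Corrosive), so the masonry cleaner is Class 8.
Total Class 8: (two 58 mL containers = 116 mL) + (two 2.4 fl oz containers = 142.08 mL) + 117 mL = 375.08 mL.
375.08 mL ≤ 500 mL (cargo aircraft limit, Class 8) — within limit.

Yes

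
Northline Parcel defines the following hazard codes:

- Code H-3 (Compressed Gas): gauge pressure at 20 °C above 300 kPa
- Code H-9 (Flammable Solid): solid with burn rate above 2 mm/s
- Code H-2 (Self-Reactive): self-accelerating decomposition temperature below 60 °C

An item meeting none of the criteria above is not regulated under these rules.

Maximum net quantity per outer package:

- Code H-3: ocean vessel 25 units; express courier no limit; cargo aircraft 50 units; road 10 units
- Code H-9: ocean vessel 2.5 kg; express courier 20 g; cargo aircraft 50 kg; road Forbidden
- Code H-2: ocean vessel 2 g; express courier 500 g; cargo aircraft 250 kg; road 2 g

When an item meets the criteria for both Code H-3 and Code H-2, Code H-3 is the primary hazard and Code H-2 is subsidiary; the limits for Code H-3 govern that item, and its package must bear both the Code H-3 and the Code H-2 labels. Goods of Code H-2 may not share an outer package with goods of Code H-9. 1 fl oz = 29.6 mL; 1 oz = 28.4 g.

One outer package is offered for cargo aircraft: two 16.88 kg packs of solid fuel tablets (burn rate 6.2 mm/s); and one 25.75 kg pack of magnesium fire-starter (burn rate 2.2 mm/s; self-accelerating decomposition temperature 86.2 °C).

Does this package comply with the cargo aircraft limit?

The solid fuel tablets have burn rate 6.2 mm/s, which is > 2 mm/s, so they are Code H-9 (Flammable Solid).
With burn rate 2.2 mm/s (> 2 mm/s), the magnesium fire-starter falls in Code H-9.
Total Code H-9: (two 16.88 kg packs = 33.76 kg) + 25.75 kg = 59.51 kg.
That exceeds the Code H-9 cargo aircraft limit of 50 kg.

No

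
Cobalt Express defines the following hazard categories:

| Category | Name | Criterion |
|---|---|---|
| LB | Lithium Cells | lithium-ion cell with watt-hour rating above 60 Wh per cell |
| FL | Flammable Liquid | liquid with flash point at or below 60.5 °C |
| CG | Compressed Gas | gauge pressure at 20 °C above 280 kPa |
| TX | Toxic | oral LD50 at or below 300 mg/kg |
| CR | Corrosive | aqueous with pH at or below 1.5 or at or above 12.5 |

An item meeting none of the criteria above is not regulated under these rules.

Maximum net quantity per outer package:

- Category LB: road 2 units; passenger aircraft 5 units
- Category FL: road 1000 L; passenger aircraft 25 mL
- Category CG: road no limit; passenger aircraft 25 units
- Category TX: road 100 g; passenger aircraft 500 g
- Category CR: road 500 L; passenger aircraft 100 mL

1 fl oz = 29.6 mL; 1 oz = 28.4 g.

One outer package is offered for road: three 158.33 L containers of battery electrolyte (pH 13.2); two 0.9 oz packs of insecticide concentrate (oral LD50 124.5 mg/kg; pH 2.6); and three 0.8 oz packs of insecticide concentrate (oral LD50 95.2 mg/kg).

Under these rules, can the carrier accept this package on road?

pH 13.2 meets the Category CR criterion (Corrosive), so the battery electrolyte is Category CR.
The insecticide concentrate has oral LD50 124.5 mg/kg, which is ≤ 300 mg/kg, so it is Category TX (Toxic).
The insecticide concentrate has oral LD50 95.2 mg/kg, which is ≤ 300 mg/kg, so it is Category TX (Toxic).
Category TX net quantity: (two 0.9 oz packs = 51.12 g) + (three 0.8 oz packs = 68.16 g) = 119.28 g.
119.28 g > 100 g (road limit, Category TX) — over the limit.
Category CR quantity: three 158.33 L containers = 474.99 L.
474.99 L is within the road limit of 500 L for Category CR.

No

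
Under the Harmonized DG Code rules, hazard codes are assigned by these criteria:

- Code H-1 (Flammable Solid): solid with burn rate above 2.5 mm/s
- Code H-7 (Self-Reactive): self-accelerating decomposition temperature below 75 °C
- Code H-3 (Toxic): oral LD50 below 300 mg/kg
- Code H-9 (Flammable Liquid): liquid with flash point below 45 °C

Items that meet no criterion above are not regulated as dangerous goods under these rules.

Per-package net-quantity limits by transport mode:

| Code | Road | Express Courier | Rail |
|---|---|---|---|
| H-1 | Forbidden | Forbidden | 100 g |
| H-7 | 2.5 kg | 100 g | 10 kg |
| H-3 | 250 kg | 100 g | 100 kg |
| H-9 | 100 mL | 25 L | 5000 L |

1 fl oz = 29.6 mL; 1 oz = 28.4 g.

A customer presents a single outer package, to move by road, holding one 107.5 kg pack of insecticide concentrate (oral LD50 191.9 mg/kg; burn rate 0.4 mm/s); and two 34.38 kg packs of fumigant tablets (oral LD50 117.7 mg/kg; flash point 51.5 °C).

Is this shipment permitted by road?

Yes

Insecticide concentrate: oral LD50 191.9 mg/kg < 300 mg/kg → Code H-3 (Toxic).
Oral LD50 117.7 mg/kg meets the Code H-3 criterion (Toxic), so the fumigant tablets are Code H-3.
Total Code H-3: 107.5 kg + (two 34.38 kg packs = 68.76 kg) = 176.26 kg.
176.26 kg ≤ 250 kg (road limit, Code H-3) — within limit.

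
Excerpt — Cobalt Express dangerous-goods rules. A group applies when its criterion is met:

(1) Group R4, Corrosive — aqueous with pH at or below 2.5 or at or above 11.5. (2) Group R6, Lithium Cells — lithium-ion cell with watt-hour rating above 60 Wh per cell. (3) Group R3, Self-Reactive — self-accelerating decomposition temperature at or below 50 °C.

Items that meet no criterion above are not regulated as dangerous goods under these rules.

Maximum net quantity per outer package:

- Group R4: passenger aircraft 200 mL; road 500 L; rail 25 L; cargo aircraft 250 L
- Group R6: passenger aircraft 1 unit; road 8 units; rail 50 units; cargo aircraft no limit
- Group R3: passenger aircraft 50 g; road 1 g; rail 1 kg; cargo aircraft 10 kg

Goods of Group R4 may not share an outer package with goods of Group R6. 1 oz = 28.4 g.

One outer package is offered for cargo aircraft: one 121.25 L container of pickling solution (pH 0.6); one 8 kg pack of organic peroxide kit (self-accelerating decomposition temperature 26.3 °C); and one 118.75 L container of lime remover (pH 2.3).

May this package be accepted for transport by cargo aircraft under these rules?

Pickling solution: pH 0.6 ≤ 2.5 → Group R4 (Corrosive).
Organic peroxide kit: self-accelerating decomposition temperature 26.3 °C ≤ 50 °C → Group R3 (Self-Reactive).
pH 2.3 meets the Group R4 criterion (Corrosive), so the lime remover is Group R4.
Group R4 net quantity: 121.25 L + 118.75 L = 240 L.
That is within the Group R4 cargo aircraft limit of 250 L.
Group R3 quantity: 8 kg.
That is within the Group R3 cargo aircraft limit of 10 kg.
The segregation rule (Group R4 with Group R6) does not apply to Group R4 with Group R3.
Every hazard group is within its cargo aircraft limit and no segregation rule is violated.

Yes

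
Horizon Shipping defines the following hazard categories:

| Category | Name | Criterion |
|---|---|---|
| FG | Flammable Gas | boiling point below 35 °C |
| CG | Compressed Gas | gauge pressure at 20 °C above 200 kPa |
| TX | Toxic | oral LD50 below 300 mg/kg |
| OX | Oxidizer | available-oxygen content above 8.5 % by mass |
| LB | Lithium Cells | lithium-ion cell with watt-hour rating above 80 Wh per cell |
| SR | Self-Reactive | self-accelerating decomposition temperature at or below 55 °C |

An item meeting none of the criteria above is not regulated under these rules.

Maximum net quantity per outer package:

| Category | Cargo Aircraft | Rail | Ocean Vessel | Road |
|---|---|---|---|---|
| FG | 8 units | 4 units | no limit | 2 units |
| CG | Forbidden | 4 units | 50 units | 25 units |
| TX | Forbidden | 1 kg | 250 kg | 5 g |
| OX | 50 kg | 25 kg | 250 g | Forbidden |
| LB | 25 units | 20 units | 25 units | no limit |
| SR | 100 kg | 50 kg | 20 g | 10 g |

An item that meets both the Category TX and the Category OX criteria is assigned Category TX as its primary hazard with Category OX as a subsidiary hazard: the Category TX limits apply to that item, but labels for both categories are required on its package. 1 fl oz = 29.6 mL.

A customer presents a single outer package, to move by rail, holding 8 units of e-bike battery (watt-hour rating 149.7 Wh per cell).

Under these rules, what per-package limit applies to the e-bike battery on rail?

20 units

Watt-hour rating 149.7 Wh per cell meets the Category LB criterion (Lithium Cells), so the e-bike battery is Category LB.
The rail limit for Category LB is 20 units.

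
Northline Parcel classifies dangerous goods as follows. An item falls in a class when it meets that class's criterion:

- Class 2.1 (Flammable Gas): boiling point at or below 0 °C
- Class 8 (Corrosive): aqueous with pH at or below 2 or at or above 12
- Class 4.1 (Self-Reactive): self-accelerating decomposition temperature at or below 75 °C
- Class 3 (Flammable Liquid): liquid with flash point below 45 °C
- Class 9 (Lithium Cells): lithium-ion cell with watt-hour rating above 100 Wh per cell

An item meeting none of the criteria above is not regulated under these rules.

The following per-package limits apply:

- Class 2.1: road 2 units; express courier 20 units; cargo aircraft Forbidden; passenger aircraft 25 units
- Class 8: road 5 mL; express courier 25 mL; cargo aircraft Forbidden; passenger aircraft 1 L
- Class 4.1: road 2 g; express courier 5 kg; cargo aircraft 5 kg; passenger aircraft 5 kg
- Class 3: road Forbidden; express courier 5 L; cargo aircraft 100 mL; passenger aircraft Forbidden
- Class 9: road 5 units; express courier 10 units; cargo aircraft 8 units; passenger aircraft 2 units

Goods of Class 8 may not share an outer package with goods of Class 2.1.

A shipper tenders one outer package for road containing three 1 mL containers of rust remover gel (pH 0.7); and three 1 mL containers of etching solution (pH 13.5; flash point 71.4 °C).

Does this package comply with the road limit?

No

With pH 0.7 (≤ 2), the rust remover gel falls in Class 8.
With pH 13.5 (≥ 12), the etching solution falls in Class 8.
Class 8 net quantity: (three 1 mL containers = 3 mL) + (three 1 mL containers = 3 mL) = 6 mL.
6 mL > 5 mL (road limit, Class 8) — over the limit.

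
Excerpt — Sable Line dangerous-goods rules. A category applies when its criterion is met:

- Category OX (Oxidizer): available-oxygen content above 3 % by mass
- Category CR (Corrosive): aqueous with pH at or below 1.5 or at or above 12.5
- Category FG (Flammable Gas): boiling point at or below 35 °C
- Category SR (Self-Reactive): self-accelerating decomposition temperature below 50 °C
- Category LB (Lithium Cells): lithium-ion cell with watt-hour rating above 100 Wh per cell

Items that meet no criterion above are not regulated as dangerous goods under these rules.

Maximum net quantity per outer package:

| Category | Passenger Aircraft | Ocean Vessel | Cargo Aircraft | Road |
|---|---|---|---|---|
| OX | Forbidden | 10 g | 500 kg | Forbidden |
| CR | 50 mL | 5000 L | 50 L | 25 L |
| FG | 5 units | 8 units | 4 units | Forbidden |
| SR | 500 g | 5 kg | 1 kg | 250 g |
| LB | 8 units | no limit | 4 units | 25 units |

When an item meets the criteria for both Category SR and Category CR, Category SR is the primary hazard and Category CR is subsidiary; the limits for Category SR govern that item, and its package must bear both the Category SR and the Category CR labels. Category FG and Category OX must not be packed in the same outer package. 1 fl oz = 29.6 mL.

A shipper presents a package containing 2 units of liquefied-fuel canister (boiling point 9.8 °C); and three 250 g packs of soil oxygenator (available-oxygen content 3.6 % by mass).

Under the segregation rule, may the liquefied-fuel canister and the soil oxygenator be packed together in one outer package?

The liquefied-fuel canister has boiling point 9.8 °C, which is ≤ 35 °C, so it is Category FG (Flammable Gas).
Soil oxygenator: available-oxygen content 3.6 % by mass > 3 % by mass → Category OX (Oxidizer).
Category FG and Category OX may not share an outer package.

No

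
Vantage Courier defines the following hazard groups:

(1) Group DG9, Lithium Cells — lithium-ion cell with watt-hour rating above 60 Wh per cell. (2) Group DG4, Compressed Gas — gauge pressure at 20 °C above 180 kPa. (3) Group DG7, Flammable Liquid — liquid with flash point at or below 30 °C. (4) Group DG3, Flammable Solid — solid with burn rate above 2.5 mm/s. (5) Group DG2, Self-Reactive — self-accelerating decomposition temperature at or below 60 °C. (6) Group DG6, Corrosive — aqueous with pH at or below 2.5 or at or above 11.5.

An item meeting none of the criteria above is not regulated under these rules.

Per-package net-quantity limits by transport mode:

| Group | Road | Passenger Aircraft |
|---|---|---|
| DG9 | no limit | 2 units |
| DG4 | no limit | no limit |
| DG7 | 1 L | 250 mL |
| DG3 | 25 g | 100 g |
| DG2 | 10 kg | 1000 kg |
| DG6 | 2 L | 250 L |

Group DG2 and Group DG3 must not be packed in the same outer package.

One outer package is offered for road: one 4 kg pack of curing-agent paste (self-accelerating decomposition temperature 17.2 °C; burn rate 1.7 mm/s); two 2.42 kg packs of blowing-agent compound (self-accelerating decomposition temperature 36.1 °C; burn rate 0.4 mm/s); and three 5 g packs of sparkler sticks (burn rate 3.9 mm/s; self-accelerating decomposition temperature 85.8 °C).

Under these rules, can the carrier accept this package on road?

With self-accelerating decomposition temperature 17.2 °C (≤ 60 °C), the curing-agent paste falls in Group DG2.
Blowing-agent compound: self-accelerating decomposition temperature 36.1 °C ≤ 60 °C → Group DG2 (Self-Reactive).
Burn rate 3.9 mm/s meets the Group DG3 criterion (Flammable Solid), so the sparkler sticks are Group DG3.
Group DG2 net quantity: 4 kg + (two 2.42 kg packs = 4.84 kg) = 8.84 kg.
8.84 kg ≤ 10 kg (road limit, Group DG2) — within limit.
Group DG3 quantity: three 5 g packs = 15 g.
15 g is within the road limit of 25 g for Group DG3.
Group DG2 and Group DG3 may not share an outer package.

No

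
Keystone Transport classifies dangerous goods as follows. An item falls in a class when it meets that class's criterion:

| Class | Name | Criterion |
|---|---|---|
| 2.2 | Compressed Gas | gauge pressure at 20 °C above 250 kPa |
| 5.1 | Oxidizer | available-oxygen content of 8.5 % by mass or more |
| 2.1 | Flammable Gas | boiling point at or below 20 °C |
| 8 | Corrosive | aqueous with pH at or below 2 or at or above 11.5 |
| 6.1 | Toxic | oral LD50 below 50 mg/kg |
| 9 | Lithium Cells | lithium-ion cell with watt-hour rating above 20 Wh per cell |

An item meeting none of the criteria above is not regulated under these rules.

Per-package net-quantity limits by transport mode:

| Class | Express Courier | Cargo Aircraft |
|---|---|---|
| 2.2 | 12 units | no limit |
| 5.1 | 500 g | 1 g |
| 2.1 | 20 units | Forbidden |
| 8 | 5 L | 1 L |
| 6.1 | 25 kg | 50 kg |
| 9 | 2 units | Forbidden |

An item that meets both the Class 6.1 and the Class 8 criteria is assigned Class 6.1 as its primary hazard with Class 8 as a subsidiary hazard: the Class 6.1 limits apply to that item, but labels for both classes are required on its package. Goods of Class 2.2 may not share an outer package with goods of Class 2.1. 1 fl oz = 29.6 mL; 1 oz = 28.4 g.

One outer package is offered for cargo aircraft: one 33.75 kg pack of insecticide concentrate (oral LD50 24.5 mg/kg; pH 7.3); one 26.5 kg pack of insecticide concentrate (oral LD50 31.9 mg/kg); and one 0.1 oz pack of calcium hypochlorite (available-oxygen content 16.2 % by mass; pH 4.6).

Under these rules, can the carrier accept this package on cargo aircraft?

No

The insecticide concentrate has oral LD50 24.5 mg/kg, which is < 50 mg/kg, so it is Class 6.1 (Toxic).
With oral LD50 31.9 mg/kg (< 50 mg/kg), the insecticide concentrate falls in Class 6.1.
With available-oxygen content 16.2 % by mass (≥ 8.5 % by mass), the calcium hypochlorite falls in Class 5.1.
Total Class 6.1: 33.75 kg + 26.5 kg = 60.25 kg.
That exceeds the Class 6.1 cargo aircraft limit of 50 kg.
Class 5.1 quantity: one 0.1 oz pack = 2.84 g.
2.84 g exceeds the cargo aircraft limit of 1 g for Class 5.1.
The segregation rule (Class 2.2 with Class 2.1) does not apply to Class 6.1 with Class 5.1.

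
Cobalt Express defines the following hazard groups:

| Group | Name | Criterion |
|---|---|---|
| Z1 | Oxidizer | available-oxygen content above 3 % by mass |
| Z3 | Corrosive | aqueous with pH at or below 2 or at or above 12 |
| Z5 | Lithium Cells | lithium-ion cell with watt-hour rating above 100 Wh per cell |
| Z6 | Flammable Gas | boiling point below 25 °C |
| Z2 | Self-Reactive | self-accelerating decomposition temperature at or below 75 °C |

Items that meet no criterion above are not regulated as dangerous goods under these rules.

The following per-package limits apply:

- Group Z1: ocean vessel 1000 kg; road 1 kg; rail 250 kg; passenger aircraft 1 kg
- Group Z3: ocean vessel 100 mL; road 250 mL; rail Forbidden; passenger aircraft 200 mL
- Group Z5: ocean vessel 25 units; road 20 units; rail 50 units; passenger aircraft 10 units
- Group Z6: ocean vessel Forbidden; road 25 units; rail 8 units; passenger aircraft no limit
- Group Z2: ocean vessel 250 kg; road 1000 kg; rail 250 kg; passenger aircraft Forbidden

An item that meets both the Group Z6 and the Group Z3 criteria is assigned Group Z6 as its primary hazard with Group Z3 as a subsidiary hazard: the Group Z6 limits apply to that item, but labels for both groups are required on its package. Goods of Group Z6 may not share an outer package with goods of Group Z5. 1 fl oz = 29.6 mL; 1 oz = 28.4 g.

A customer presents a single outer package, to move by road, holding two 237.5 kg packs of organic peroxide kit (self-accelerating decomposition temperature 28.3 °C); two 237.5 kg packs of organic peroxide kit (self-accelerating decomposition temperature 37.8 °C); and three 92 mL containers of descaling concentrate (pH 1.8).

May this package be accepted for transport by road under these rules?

No

The organic peroxide kit has self-accelerating decomposition temperature 28.3 °C, which is ≤ 75 °C, so it is Group Z2 (Self-Reactive).
With self-accelerating decomposition temperature 37.8 °C (≤ 75 °C), the organic peroxide kit falls in Group Z2.
The descaling concentrate has pH 1.8, which is ≤ 2, so it is Group Z3 (Corrosive).
Total Group Z2: (two 237.5 kg packs = 475 kg) + (two 237.5 kg packs = 475 kg) = 950 kg.
950 kg is within the road limit of 1000 kg for Group Z2.
Group Z3 quantity: three 92 mL containers = 276 mL.
That exceeds the Group Z3 road limit of 250 mL.
The segregation rule (Group Z6 with Group Z5) does not apply to Group Z2 with Group Z3.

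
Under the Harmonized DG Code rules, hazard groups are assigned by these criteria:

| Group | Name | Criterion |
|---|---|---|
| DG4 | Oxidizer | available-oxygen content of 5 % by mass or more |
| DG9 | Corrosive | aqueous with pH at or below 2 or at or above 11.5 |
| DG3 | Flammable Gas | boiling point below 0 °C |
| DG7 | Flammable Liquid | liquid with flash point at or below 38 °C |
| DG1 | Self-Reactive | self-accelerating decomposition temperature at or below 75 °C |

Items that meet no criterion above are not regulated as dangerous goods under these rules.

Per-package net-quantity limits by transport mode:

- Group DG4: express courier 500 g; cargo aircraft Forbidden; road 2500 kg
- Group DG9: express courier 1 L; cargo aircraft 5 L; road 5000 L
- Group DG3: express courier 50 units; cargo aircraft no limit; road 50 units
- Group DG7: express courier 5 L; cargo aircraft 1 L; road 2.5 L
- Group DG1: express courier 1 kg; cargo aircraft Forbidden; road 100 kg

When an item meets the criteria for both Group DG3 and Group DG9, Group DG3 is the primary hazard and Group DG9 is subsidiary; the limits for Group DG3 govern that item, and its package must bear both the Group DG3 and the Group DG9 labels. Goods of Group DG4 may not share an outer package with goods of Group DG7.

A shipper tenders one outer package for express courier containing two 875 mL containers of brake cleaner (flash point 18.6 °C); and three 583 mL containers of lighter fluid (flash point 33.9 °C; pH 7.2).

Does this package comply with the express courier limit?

Yes

Flash point 18.6 °C meets the Group DG7 criterion (Flammable Liquid), so the brake cleaner is Group DG7.
With flash point 33.9 °C (≤ 38 °C), the lighter fluid falls in Group DG7.
Group DG7 net quantity: (two 875 mL containers = 1.75 L) + (three 583 mL containers = 1.749 L) = 3.499 L.
3.499 L is within the express courier limit of 5 L for Group DG7.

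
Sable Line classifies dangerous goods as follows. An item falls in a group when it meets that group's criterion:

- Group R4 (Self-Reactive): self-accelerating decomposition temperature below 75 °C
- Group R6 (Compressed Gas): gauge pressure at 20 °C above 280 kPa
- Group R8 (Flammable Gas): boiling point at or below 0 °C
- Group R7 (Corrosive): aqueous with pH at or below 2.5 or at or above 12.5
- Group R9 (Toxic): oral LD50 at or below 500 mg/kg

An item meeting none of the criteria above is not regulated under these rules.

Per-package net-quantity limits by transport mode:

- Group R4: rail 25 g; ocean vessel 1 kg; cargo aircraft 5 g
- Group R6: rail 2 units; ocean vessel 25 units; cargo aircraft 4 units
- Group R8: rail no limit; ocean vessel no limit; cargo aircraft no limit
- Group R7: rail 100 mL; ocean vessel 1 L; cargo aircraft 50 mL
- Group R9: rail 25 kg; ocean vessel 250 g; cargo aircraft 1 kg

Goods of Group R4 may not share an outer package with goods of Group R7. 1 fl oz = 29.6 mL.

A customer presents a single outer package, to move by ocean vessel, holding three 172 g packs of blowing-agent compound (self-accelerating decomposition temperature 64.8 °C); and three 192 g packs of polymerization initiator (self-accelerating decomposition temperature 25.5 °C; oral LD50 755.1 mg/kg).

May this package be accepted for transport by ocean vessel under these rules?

No

Self-accelerating decomposition temperature 64.8 °C meets the Group R4 criterion (Self-Reactive), so the blowing-agent compound is Group R4.
Polymerization initiator: self-accelerating decomposition temperature 25.5 °C < 75 °C → Group R4 (Self-Reactive).
Total Group R4: (three 172 g packs = 516 g) + (three 192 g packs = 576 g) = 1.092 kg.
1.092 kg exceeds the ocean vessel limit of 1 kg for Group R4.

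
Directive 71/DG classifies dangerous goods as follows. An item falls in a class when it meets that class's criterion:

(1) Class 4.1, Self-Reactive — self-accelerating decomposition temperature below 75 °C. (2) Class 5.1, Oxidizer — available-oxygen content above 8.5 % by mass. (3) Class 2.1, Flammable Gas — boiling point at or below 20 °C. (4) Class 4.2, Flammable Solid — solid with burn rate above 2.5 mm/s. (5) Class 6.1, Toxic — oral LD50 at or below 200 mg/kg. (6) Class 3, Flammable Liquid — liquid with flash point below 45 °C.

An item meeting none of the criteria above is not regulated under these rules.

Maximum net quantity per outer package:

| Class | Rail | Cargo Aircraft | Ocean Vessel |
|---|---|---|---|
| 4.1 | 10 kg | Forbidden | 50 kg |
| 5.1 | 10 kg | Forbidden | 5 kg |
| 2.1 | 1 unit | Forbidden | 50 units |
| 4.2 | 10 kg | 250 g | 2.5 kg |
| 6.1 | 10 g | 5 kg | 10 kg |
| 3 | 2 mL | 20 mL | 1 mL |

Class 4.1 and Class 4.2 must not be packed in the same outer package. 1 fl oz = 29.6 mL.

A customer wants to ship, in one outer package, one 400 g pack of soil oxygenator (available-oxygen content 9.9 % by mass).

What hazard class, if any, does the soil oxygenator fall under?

Available-oxygen content 9.9 % by mass meets the Class 5.1 criterion (Oxidizer), so the soil oxygenator is Class 5.1.

Class 5.1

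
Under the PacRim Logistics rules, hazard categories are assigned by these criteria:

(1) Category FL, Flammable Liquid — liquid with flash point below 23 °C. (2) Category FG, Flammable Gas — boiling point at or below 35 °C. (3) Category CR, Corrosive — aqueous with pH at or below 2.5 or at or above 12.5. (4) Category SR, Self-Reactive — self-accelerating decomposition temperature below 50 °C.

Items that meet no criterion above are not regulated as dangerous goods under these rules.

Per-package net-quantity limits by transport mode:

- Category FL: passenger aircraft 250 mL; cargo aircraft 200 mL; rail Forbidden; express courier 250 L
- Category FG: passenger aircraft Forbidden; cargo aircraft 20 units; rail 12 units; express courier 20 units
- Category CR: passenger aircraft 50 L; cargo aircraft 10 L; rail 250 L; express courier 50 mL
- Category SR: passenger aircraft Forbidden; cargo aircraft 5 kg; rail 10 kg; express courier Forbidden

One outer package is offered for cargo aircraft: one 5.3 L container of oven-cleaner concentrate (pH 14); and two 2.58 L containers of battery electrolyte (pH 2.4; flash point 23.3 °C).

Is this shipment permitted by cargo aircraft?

No

pH 14 meets the Category CR criterion (Corrosive), so the oven-cleaner concentrate is Category CR.
Battery electrolyte: pH 2.4 ≤ 2.5 → Category CR (Corrosive).
Category CR net quantity: 5.3 L + (two 2.58 L containers = 5.16 L) = 10.46 L.
That exceeds the Category CR cargo aircraft limit of 10 L.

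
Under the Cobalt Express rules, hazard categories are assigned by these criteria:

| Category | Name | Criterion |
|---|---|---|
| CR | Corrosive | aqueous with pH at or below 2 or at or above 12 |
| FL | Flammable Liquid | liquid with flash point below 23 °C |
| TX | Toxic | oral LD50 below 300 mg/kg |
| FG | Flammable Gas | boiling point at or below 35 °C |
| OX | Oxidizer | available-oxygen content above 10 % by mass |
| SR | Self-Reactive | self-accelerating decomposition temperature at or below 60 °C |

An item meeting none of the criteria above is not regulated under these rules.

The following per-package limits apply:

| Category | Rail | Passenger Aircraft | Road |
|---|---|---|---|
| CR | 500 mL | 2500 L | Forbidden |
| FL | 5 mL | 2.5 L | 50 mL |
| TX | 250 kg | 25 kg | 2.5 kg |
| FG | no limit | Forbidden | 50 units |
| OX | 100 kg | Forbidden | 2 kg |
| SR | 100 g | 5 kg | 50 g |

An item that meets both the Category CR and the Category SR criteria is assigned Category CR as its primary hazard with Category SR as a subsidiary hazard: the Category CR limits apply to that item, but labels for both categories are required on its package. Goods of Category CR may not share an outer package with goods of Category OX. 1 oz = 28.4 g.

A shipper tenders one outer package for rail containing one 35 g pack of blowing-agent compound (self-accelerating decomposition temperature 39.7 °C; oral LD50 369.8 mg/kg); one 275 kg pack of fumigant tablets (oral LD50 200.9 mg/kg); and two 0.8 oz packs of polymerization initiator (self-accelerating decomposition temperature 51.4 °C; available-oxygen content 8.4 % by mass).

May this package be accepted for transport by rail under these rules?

With self-accelerating decomposition temperature 39.7 °C (≤ 60 °C), the blowing-agent compound falls in Category SR.
Oral LD50 200.9 mg/kg meets the Category TX criterion (Toxic), so the fumigant tablets are Category TX.
The polymerization initiator has self-accelerating decomposition temperature 51.4 °C, which is ≤ 60 °C, so it is Category SR (Self-Reactive).
Total Category SR: 35 g + (two 0.8 oz packs = 45.44 g) = 80.44 g.
That is within the Category SR rail limit of 100 g.
Category TX quantity: 275 kg.
275 kg exceeds the rail limit of 250 kg for Category TX.
The segregation rule (Category CR with Category OX) does not apply to Category SR with Category TX.

No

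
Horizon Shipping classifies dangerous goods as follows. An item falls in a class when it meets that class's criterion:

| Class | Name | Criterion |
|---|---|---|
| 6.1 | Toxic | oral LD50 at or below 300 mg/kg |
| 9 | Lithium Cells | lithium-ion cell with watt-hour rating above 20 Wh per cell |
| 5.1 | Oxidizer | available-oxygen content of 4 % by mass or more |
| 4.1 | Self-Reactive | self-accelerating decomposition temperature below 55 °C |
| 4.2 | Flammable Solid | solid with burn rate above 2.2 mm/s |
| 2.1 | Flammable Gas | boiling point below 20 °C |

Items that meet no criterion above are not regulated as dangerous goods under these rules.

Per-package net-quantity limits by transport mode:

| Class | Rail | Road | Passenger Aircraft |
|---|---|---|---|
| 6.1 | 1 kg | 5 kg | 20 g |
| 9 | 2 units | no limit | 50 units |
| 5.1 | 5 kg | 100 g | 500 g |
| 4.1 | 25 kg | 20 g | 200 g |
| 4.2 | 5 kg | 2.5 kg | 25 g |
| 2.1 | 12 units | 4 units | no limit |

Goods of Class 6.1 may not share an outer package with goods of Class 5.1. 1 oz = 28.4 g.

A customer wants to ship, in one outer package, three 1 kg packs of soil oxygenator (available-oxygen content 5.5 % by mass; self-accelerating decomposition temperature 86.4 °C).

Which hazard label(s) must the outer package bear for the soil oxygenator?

With available-oxygen content 5.5 % by mass (≥ 4 % by mass), the soil oxygenator falls in Class 5.1.
Only the Class 5.1 label is required.

Class 5.1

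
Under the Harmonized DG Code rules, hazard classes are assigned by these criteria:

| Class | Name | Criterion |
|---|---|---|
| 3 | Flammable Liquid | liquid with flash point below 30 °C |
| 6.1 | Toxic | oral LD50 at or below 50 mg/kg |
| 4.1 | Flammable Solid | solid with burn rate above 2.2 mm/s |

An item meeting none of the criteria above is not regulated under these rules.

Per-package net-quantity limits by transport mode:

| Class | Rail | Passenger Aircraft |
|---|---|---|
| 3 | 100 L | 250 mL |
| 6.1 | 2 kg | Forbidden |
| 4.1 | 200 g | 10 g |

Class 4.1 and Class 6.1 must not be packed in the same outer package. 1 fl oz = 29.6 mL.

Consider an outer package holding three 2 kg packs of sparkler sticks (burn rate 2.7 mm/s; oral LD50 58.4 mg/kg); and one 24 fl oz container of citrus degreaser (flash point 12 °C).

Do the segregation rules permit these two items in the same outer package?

Yes

With burn rate 2.7 mm/s (> 2.2 mm/s), the sparkler sticks fall in Class 4.1.
The citrus degreaser has flash point 12 °C, which is < 30 °C, so it is Class 3 (Flammable Liquid).
No segregation rule bars Class 4.1 with Class 3.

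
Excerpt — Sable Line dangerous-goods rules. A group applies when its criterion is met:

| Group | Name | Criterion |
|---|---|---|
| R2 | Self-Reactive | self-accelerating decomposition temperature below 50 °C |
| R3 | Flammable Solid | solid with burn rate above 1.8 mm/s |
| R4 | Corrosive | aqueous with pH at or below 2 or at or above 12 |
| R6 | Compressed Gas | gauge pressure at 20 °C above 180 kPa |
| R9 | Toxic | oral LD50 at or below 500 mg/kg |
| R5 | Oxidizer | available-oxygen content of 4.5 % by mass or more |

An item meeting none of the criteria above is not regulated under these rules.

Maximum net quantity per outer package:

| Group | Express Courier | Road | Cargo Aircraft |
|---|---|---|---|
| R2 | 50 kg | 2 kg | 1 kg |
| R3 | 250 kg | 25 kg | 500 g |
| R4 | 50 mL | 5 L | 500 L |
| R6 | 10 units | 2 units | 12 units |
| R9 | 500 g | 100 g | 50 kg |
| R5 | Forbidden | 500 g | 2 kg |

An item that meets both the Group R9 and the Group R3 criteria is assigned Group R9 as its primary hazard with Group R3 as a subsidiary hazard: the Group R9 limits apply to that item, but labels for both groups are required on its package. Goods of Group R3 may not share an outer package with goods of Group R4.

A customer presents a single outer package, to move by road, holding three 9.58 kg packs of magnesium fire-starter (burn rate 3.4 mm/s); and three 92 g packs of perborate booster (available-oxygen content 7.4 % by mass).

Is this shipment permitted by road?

Magnesium fire-starter: burn rate 3.4 mm/s > 1.8 mm/s → Group R3 (Flammable Solid).
Available-oxygen content 7.4 % by mass meets the Group R5 criterion (Oxidizer), so the perborate booster is Group R5.
Group R5 quantity: three 92 g packs = 276 g.
276 g is within the road limit of 500 g for Group R5.
Group R3 quantity: three 9.58 kg packs = 28.74 kg.
28.74 kg > 25 kg (road limit, Group R3) — over the limit.
The segregation rule (Group R3 with Group R4) does not apply to Group R5 with Group R3.

No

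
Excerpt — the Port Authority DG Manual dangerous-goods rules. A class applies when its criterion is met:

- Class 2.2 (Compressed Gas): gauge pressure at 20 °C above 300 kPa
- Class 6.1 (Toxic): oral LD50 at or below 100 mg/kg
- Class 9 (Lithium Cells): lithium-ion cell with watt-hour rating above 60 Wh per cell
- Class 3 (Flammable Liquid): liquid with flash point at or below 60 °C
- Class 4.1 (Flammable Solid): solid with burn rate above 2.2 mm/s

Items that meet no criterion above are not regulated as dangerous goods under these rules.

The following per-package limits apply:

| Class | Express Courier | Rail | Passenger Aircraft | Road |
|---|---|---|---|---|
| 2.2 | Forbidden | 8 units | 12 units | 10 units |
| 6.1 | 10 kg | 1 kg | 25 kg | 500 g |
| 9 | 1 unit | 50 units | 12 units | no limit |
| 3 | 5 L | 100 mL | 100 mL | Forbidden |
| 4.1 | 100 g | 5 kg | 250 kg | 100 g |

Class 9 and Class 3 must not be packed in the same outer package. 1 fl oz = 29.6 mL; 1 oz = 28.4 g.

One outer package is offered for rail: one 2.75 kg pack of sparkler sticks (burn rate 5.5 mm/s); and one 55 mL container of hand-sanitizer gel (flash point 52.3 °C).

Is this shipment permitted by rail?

Yes

With burn rate 5.5 mm/s (> 2.2 mm/s), the sparkler sticks fall in Class 4.1.
With flash point 52.3 °C (≤ 60 °C), the hand-sanitizer gel falls in Class 3.
Class 4.1 quantity: 2.75 kg.
2.75 kg ≤ 5 kg (rail limit, Class 4.1) — within limit.
Class 3 quantity: 55 mL.
55 mL is within the rail limit of 100 mL for Class 3.
The segregation rule (Class 9 with Class 3) does not apply to Class 4.1 with Class 3.
Every hazard class is within its rail limit and no segregation rule is violated.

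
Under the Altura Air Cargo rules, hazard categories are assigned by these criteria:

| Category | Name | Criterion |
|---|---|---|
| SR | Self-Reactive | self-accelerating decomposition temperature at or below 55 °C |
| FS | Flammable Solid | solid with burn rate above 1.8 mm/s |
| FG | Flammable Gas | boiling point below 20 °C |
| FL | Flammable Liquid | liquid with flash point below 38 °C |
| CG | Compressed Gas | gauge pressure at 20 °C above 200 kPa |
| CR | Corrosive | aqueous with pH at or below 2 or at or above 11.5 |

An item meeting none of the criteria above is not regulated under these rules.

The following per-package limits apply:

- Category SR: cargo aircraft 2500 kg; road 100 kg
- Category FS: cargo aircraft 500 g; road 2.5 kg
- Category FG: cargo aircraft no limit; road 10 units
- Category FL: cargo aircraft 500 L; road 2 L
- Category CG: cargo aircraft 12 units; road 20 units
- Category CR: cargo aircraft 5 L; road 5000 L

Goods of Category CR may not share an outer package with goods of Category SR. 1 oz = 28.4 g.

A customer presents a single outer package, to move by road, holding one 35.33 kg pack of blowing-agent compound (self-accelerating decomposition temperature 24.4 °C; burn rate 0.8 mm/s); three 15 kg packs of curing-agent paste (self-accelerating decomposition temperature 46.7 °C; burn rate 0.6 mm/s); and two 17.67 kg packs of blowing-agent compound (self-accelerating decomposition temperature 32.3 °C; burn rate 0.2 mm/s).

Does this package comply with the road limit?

Blowing-agent compound: self-accelerating decomposition temperature 24.4 °C ≤ 55 °C → Category SR (Self-Reactive).
Curing-agent paste: self-accelerating decomposition temperature 46.7 °C ≤ 55 °C → Category SR (Self-Reactive).
The blowing-agent compound has self-accelerating decomposition temperature 32.3 °C, which is ≤ 55 °C, so it is Category SR (Self-Reactive).
Category SR net quantity: 35.33 kg + (three 15 kg packs = 45 kg) + (two 17.67 kg packs = 35.34 kg) = 115.67 kg.
That exceeds the Category SR road limit of 100 kg.

No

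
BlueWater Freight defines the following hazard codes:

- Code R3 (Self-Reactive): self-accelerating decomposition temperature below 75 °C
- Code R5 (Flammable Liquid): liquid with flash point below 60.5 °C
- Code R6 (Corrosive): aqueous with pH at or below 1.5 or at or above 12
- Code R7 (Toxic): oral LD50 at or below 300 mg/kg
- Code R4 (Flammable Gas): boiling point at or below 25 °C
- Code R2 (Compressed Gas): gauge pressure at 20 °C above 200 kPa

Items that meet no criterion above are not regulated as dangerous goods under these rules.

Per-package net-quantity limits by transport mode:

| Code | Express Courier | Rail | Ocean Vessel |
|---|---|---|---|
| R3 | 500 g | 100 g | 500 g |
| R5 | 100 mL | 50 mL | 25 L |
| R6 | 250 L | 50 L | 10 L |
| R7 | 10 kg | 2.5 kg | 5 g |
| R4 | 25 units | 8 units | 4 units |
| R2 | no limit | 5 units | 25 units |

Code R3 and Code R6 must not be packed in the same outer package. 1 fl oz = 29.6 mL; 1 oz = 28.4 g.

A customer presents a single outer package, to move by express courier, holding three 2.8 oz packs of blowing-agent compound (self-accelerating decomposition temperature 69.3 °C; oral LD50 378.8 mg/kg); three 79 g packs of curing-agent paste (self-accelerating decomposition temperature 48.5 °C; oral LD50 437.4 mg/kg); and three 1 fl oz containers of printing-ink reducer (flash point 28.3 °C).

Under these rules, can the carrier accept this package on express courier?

The blowing-agent compound has self-accelerating decomposition temperature 69.3 °C, which is < 75 °C, so it is Code R3 (Self-Reactive).
With self-accelerating decomposition temperature 48.5 °C (< 75 °C), the curing-agent paste falls in Code R3.
The printing-ink reducer has flash point 28.3 °C, which is < 60.5 °C, so it is Code R5 (Flammable Liquid).
Total Code R3: (three 2.8 oz packs = 238.56 g) + (three 79 g packs = 237 g) = 475.56 g.
475.56 g is within the express courier limit of 500 g for Code R3.
Code R5 quantity: three 1 fl oz containers = 88.8 mL.
That is within the Code R5 express courier limit of 100 mL.
The segregation rule (Code R3 with Code R6) does not apply to Code R3 with Code R5.
Every hazard code is within its express courier limit and no segregation rule is violated.

Yes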